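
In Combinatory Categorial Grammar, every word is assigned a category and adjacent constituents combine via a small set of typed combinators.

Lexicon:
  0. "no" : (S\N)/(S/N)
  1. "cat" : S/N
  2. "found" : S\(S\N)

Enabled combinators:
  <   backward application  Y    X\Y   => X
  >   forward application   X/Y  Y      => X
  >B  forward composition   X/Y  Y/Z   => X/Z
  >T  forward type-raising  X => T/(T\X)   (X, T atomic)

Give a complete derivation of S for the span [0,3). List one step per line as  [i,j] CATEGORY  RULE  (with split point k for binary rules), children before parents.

[0,3] S   <
  [0,2] S\N   >
    [0,1] "no" : (S\N)/(S/N)
    [1,2] "cat" : S/N
  [2,3] "found" : S\(S\N)

[0,1] (S\N)/(S/N)  lex  "no"
[1,2] S/N  lex  "cat"
[0,2] S\N  >  k=1
[2,3] S\(S\N)  lex  "found"
[0,3] S  <  k=2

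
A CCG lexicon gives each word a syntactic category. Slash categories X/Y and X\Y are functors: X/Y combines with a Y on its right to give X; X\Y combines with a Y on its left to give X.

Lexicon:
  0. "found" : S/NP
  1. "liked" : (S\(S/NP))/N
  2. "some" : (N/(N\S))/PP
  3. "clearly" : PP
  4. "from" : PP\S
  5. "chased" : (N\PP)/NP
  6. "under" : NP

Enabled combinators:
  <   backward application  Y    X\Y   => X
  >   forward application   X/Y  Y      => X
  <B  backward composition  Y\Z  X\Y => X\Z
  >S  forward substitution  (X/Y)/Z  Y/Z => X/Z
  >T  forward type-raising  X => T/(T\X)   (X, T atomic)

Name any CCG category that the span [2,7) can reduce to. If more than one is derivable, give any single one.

[0,7] S   <
  [0,1] "found" : S/NP
  [1,7] S\(S/NP)   >
    [1,2] "liked" : (S\(S/NP))/N
    [2,7] N   >
      [2,4] N/(N\S)   >
        [2,3] "some" : (N/(N\S))/PP
        [3,4] "clearly" : PP
      [4,7] N\S   <B
        [4,5] "from" : PP\S
        [5,7] N\PP   >
          [5,6] "chased" : (N\PP)/NP
          [6,7] "under" : NP

N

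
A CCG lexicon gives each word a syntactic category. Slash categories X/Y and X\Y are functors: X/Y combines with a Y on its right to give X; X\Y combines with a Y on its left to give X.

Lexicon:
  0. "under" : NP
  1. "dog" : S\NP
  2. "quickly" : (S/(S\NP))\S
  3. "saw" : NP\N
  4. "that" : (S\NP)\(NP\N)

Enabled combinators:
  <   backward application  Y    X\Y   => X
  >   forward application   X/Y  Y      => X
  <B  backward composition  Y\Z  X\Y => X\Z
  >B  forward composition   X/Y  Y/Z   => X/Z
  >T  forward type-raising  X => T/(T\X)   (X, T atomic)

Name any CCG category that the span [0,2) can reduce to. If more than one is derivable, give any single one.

S

[0,5] S   >
  [0,3] S/(S\NP)   <
    [0,2] S   >
      [0,1] S/(S\NP)   >T
        [0,1] "under" : NP
      [1,2] "dog" : S\NP
    [2,3] "quickly" : (S/(S\NP))\S
  [3,5] S\NP   <
    [3,4] "saw" : NP\N
    [4,5] "that" : (S\NP)\(NP\N)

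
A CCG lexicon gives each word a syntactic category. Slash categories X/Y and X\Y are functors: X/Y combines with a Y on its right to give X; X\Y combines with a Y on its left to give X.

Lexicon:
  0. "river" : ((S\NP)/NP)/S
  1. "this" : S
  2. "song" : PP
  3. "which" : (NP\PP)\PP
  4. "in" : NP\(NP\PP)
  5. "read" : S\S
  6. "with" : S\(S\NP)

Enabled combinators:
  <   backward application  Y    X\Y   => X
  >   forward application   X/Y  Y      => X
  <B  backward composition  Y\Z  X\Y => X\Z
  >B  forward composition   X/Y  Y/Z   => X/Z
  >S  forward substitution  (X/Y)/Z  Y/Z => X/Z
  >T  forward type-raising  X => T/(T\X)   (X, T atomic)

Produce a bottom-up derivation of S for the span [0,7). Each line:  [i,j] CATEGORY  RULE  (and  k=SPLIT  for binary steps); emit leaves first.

[0,7] S   <
  [0,6] S\NP   <B
    [0,5] S\NP   >
      [0,2] (S\NP)/NP   >
        [0,1] "river" : ((S\NP)/NP)/S
        [1,2] "this" : S
      [2,5] NP   <
        [2,4] NP\PP   <
          [2,3] "song" : PP
          [3,4] "which" : (NP\PP)\PP
        [4,5] "in" : NP\(NP\PP)
    [5,6] "read" : S\S
  [6,7] "with" : S\(S\NP)

[0,1] ((S\NP)/NP)/S  lex  "river"
[1,2] S  lex  "this"
[0,2] (S\NP)/NP  >  k=1
[2,3] PP  lex  "song"
[3,4] (NP\PP)\PP  lex  "which"
[2,4] NP\PP  <  k=3
[4,5] NP\(NP\PP)  lex  "in"
[2,5] NP  <  k=4
[0,5] S\NP  >  k=2
[5,6] S\S  lex  "read"
[0,6] S\NP  <B  k=5
[6,7] S\(S\NP)  lex  "with"
[0,7] S  <  k=6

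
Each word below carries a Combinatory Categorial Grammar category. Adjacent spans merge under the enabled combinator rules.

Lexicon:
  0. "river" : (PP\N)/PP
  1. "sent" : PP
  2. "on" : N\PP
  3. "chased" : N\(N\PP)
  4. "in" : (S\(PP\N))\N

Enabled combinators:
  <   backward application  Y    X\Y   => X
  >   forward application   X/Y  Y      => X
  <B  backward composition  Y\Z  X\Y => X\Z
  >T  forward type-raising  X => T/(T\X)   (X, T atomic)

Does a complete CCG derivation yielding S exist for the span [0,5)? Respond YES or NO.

YES

[0,5] S   <
  [0,2] PP\N   >
    [0,1] "river" : (PP\N)/PP
    [1,2] "sent" : PP
  [2,5] S\(PP\N)   <
    [2,4] N   <
      [2,3] "on" : N\PP
      [3,4] "chased" : N\(N\PP)
    [4,5] "in" : (S\(PP\N))\N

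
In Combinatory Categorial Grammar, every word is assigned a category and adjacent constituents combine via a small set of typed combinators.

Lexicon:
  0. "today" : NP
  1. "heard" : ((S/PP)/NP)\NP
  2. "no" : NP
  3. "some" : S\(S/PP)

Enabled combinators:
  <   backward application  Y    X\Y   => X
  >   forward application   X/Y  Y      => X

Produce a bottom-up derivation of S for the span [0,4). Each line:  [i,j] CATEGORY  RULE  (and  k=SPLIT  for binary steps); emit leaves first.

[0,1] NP  lex  "today"
[1,2] ((S/PP)/NP)\NP  lex  "heard"
[0,2] (S/PP)/NP  <  k=1
[2,3] NP  lex  "no"
[0,3] S/PP  >  k=2
[3,4] S\(S/PP)  lex  "some"
[0,4] S  <  k=3

[0,4] S   <
  [0,3] S/PP   >
    [0,2] (S/PP)/NP   <
      [0,1] "today" : NP
      [1,2] "heard" : ((S/PP)/NP)\NP
    [2,3] "no" : NP
  [3,4] "some" : S\(S/PP)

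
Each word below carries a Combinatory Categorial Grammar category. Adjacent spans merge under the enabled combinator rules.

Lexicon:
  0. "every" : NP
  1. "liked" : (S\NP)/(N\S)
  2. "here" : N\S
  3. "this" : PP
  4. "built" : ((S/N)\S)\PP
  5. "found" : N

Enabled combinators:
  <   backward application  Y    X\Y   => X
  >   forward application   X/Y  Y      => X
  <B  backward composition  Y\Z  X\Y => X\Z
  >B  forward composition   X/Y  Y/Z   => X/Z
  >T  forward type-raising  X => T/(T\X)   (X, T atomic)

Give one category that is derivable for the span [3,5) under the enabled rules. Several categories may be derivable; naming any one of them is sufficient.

[0,6] S   >
  [0,5] S/N   <
    [0,3] S   >
      [0,1] S/(S\NP)   >T
        [0,1] "every" : NP
      [1,3] S\NP   >
        [1,2] "liked" : (S\NP)/(N\S)
        [2,3] "here" : N\S
    [3,5] (S/N)\S   <
      [3,4] "this" : PP
      [4,5] "built" : ((S/N)\S)\PP
  [5,6] "found" : N

(S/N)\S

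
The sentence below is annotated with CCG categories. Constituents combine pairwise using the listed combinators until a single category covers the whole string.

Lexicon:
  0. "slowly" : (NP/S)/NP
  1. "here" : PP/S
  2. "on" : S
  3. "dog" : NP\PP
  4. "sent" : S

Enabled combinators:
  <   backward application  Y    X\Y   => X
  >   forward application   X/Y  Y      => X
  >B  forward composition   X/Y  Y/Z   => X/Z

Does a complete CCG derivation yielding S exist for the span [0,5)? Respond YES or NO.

(NP/S)/NP PP/S S NP\PP S
CKY chart[0,5] = {NP}; S ∉ chart

NO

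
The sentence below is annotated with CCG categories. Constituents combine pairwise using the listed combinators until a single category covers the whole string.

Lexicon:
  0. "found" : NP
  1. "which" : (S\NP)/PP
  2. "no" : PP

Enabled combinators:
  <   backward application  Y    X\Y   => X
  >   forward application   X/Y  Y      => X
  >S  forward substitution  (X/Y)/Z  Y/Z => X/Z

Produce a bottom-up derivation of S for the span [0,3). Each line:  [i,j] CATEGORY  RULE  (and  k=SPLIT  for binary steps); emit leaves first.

[0,3] S   <
  [0,1] "found" : NP
  [1,3] S\NP   >
    [1,2] "which" : (S\NP)/PP
    [2,3] "no" : PP

[0,1] NP  lex  "found"
[1,2] (S\NP)/PP  lex  "which"
[2,3] PP  lex  "no"
[1,3] S\NP  >  k=2
[0,3] S  <  k=1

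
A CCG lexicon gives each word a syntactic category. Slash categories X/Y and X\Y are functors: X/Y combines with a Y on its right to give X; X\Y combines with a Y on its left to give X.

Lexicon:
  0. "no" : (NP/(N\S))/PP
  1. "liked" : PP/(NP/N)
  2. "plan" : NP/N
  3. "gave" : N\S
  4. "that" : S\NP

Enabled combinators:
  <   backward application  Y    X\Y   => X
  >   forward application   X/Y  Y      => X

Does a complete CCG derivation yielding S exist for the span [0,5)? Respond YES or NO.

[0,5] S   <
  [0,4] NP   >
    [0,3] NP/(N\S)   >
      [0,1] "no" : (NP/(N\S))/PP
      [1,3] PP   >
        [1,2] "liked" : PP/(NP/N)
        [2,3] "plan" : NP/N
    [3,4] "gave" : N\S
  [4,5] "that" : S\NP

YES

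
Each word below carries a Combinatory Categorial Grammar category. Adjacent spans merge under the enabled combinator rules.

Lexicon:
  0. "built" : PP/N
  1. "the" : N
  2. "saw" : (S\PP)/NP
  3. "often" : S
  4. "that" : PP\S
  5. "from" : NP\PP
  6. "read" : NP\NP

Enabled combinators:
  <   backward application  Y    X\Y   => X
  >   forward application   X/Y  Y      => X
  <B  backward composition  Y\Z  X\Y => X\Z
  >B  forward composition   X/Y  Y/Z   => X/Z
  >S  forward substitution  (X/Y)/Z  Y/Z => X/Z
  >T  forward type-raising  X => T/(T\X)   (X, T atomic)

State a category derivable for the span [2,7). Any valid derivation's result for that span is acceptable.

[0,7] S   <
  [0,2] PP   >
    [0,1] "built" : PP/N
    [1,2] "the" : N
  [2,7] S\PP   >
    [2,3] "saw" : (S\PP)/NP
    [3,7] NP   <
      [3,5] PP   <
        [3,4] "often" : S
        [4,5] "that" : PP\S
      [5,7] NP\PP   <B
        [5,6] "from" : NP\PP
        [6,7] "read" : NP\NP

S\PP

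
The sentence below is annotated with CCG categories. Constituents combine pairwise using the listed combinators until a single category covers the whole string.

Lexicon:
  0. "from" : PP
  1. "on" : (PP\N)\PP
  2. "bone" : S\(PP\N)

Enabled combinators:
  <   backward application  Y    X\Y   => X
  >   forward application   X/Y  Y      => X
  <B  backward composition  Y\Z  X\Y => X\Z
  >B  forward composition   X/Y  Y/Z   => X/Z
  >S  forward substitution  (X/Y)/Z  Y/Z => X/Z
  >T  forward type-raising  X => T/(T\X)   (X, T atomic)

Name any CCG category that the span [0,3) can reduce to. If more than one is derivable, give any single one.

[0,3] S   <
  [0,1] "from" : PP
  [1,3] S\PP   <B
    [1,2] "on" : (PP\N)\PP
    [2,3] "bone" : S\(PP\N)

S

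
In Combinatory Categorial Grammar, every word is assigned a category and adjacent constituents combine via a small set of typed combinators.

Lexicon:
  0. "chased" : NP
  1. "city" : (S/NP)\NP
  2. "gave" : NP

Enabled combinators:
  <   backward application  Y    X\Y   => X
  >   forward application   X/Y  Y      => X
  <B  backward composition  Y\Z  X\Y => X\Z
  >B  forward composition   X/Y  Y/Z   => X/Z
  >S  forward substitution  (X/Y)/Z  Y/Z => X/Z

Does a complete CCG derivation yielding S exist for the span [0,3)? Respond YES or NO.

[0,3] S   >
  [0,2] S/NP   <
    [0,1] "chased" : NP
    [1,2] "city" : (S/NP)\NP
  [2,3] "gave" : NP

YES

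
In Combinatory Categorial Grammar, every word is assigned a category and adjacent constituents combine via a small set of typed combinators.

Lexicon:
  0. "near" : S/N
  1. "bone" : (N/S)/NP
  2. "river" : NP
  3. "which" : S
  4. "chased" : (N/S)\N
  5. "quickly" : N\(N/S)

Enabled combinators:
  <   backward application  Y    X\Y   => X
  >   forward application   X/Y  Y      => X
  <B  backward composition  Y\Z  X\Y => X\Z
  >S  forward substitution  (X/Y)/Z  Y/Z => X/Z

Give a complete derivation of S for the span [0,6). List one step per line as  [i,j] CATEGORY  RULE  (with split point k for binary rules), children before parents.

[0,6] S   >
  [0,1] "near" : S/N
  [1,6] N   <
    [1,5] N/S   <
      [1,4] N   >
        [1,3] N/S   >
          [1,2] "bone" : (N/S)/NP
          [2,3] "river" : NP
        [3,4] "which" : S
      [4,5] "chased" : (N/S)\N
    [5,6] "quickly" : N\(N/S)

[0,1] S/N  lex  "near"
[1,2] (N/S)/NP  lex  "bone"
[2,3] NP  lex  "river"
[1,3] N/S  >  k=2
[3,4] S  lex  "which"
[1,4] N  >  k=3
[4,5] (N/S)\N  lex  "chased"
[1,5] N/S  <  k=4
[5,6] N\(N/S)  lex  "quickly"
[1,6] N  <  k=5
[0,6] S  >  k=1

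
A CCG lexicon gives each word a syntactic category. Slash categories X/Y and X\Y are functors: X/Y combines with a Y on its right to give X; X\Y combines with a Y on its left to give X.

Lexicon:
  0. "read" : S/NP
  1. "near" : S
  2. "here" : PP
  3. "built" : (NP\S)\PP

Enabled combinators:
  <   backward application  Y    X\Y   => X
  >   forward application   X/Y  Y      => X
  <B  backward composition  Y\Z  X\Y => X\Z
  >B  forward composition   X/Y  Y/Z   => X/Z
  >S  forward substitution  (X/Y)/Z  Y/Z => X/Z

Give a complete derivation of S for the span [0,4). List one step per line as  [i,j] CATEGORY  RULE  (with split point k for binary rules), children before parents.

[0,4] S   >
  [0,1] "read" : S/NP
  [1,4] NP   <
    [1,2] "near" : S
    [2,4] NP\S   <
      [2,3] "here" : PP
      [3,4] "built" : (NP\S)\PP

[0,1] S/NP  lex  "read"
[1,2] S  lex  "near"
[2,3] PP  lex  "here"
[3,4] (NP\S)\PP  lex  "built"
[2,4] NP\S  <  k=3
[1,4] NP  <  k=2
[0,4] S  >  k=1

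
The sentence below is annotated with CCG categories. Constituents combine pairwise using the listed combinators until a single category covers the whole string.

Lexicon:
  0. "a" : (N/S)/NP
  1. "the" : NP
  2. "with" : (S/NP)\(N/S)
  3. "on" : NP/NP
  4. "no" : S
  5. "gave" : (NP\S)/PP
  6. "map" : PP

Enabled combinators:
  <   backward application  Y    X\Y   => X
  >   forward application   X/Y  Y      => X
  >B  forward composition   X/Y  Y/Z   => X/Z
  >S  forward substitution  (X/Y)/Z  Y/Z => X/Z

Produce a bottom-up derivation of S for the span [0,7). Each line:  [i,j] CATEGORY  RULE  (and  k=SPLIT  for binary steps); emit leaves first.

[0,1] (N/S)/NP  lex  "a"
[1,2] NP  lex  "the"
[0,2] N/S  >  k=1
[2,3] (S/NP)\(N/S)  lex  "with"
[0,3] S/NP  <  k=2
[3,4] NP/NP  lex  "on"
[0,4] S/NP  >B  k=3
[4,5] S  lex  "no"
[5,6] (NP\S)/PP  lex  "gave"
[6,7] PP  lex  "map"
[5,7] NP\S  >  k=6
[4,7] NP  <  k=5
[0,7] S  >  k=4

[0,7] S   >
  [0,4] S/NP   >B
    [0,3] S/NP   <
      [0,2] N/S   >
        [0,1] "a" : (N/S)/NP
        [1,2] "the" : NP
      [2,3] "with" : (S/NP)\(N/S)
    [3,4] "on" : NP/NP
  [4,7] NP   <
    [4,5] "no" : S
    [5,7] NP\S   >
      [5,6] "gave" : (NP\S)/PP
      [6,7] "map" : PP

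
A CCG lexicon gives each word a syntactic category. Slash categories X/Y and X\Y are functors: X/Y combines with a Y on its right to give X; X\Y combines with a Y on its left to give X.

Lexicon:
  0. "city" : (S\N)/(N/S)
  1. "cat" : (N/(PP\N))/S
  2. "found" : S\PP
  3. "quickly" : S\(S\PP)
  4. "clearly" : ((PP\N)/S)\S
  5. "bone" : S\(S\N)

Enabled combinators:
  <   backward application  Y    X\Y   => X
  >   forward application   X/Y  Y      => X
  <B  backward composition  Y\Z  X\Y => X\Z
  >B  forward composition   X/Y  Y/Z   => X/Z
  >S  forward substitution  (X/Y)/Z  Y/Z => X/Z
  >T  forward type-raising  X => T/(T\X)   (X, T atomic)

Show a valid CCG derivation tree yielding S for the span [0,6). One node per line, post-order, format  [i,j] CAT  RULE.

[0,1] (S\N)/(N/S)  lex  "city"
[1,2] (N/(PP\N))/S  lex  "cat"
[2,3] S\PP  lex  "found"
[3,4] S\(S\PP)  lex  "quickly"
[2,4] S  <  k=3
[4,5] ((PP\N)/S)\S  lex  "clearly"
[2,5] (PP\N)/S  <  k=4
[1,5] N/S  >S  k=2
[0,5] S\N  >  k=1
[5,6] S\(S\N)  lex  "bone"
[0,6] S  <  k=5

[0,6] S   <
  [0,5] S\N   >
    [0,1] "city" : (S\N)/(N/S)
    [1,5] N/S   >S
      [1,2] "cat" : (N/(PP\N))/S
      [2,5] (PP\N)/S   <
        [2,4] S   <
          [2,3] "found" : S\PP
          [3,4] "quickly" : S\(S\PP)
        [4,5] "clearly" : ((PP\N)/S)\S
  [5,6] "bone" : S\(S\N)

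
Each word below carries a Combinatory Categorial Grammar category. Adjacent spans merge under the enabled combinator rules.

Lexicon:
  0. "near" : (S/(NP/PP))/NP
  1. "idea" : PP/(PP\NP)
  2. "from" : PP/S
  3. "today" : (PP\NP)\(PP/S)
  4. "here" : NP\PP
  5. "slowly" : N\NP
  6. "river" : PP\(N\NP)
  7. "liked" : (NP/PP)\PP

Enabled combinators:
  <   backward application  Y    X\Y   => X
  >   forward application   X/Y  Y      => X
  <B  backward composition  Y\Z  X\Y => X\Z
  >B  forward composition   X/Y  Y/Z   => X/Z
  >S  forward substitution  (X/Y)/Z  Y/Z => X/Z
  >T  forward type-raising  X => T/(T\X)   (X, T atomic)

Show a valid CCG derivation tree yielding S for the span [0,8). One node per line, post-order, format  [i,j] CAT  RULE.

[0,8] S   >
  [0,5] S/(NP/PP)   >
    [0,1] "near" : (S/(NP/PP))/NP
    [1,5] NP   <
      [1,4] PP   >
        [1,2] "idea" : PP/(PP\NP)
        [2,4] PP\NP   <
          [2,3] "from" : PP/S
          [3,4] "today" : (PP\NP)\(PP/S)
      [4,5] "here" : NP\PP
  [5,8] NP/PP   <
    [5,7] PP   <
      [5,6] "slowly" : N\NP
      [6,7] "river" : PP\(N\NP)
    [7,8] "liked" : (NP/PP)\PP

[0,1] (S/(NP/PP))/NP  lex  "near"
[1,2] PP/(PP\NP)  lex  "idea"
[2,3] PP/S  lex  "from"
[3,4] (PP\NP)\(PP/S)  lex  "today"
[2,4] PP\NP  <  k=3
[1,4] PP  >  k=2
[4,5] NP\PP  lex  "here"
[1,5] NP  <  k=4
[0,5] S/(NP/PP)  >  k=1
[5,6] N\NP  lex  "slowly"
[6,7] PP\(N\NP)  lex  "river"
[5,7] PP  <  k=6
[7,8] (NP/PP)\PP  lex  "liked"
[5,8] NP/PP  <  k=7
[0,8] S  >  k=5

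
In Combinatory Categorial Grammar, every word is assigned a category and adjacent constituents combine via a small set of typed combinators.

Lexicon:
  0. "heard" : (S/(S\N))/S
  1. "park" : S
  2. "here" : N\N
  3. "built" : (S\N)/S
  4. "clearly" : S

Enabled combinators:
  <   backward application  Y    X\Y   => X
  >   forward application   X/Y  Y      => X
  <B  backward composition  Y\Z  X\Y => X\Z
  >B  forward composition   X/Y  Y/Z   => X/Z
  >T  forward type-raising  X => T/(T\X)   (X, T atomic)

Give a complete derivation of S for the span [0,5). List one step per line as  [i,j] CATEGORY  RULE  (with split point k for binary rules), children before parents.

[0,5] S   >
  [0,2] S/(S\N)   >
    [0,1] "heard" : (S/(S\N))/S
    [1,2] "park" : S
  [2,5] S\N   <B
    [2,3] "here" : N\N
    [3,5] S\N   >
      [3,4] "built" : (S\N)/S
      [4,5] "clearly" : S

[0,1] (S/(S\N))/S  lex  "heard"
[1,2] S  lex  "park"
[0,2] S/(S\N)  >  k=1
[2,3] N\N  lex  "here"
[3,4] (S\N)/S  lex  "built"
[4,5] S  lex  "clearly"
[3,5] S\N  >  k=4
[2,5] S\N  <B  k=3
[0,5] S  >  k=2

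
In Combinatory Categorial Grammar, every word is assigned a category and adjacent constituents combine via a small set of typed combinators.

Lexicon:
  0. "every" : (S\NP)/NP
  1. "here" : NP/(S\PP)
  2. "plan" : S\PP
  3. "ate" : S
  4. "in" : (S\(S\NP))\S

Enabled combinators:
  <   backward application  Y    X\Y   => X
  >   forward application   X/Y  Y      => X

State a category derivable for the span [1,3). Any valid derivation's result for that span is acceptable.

NP

[0,5] S   <
  [0,3] S\NP   >
    [0,1] "every" : (S\NP)/NP
    [1,3] NP   >
      [1,2] "here" : NP/(S\PP)
      [2,3] "plan" : S\PP
  [3,5] S\(S\NP)   <
    [3,4] "ate" : S
    [4,5] "in" : (S\(S\NP))\S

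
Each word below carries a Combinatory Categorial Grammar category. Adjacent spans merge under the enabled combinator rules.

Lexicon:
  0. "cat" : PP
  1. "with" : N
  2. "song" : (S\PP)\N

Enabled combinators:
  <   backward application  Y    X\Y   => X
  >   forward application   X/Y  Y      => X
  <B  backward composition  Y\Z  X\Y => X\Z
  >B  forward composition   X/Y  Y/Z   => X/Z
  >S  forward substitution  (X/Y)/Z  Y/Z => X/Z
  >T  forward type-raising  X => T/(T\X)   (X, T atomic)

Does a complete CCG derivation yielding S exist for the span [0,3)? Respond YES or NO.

[0,3] S   <
  [0,1] "cat" : PP
  [1,3] S\PP   <
    [1,2] "with" : N
    [2,3] "song" : (S\PP)\N

YES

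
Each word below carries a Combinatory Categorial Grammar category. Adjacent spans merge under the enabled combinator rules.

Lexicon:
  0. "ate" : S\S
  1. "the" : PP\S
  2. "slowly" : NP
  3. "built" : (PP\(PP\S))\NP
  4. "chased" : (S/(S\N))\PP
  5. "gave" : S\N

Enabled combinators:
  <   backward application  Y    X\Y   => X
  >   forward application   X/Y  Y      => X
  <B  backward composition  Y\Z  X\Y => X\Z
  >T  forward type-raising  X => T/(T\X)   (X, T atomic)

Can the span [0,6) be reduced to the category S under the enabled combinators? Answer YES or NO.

YES

[0,6] S   >
  [0,5] S/(S\N)   <
    [0,4] PP   <
      [0,2] PP\S   <B
        [0,1] "ate" : S\S
        [1,2] "the" : PP\S
      [2,4] PP\(PP\S)   <
        [2,3] "slowly" : NP
        [3,4] "built" : (PP\(PP\S))\NP
    [4,5] "chased" : (S/(S\N))\PP
  [5,6] "gave" : S\N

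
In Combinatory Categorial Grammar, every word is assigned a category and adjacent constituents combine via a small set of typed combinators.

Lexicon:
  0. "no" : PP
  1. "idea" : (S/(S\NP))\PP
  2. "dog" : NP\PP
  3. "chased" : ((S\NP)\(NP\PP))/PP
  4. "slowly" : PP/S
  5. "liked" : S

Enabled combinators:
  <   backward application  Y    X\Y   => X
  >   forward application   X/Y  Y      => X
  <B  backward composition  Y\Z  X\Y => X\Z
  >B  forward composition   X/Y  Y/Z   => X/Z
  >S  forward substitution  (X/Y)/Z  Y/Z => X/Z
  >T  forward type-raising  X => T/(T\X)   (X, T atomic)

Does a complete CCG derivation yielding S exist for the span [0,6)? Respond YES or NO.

[0,6] S   >
  [0,2] S/(S\NP)   <
    [0,1] "no" : PP
    [1,2] "idea" : (S/(S\NP))\PP
  [2,6] S\NP   <
    [2,3] "dog" : NP\PP
    [3,6] (S\NP)\(NP\PP)   >
      [3,4] "chased" : ((S\NP)\(NP\PP))/PP
      [4,6] PP   >
        [4,5] "slowly" : PP/S
        [5,6] "liked" : S

YES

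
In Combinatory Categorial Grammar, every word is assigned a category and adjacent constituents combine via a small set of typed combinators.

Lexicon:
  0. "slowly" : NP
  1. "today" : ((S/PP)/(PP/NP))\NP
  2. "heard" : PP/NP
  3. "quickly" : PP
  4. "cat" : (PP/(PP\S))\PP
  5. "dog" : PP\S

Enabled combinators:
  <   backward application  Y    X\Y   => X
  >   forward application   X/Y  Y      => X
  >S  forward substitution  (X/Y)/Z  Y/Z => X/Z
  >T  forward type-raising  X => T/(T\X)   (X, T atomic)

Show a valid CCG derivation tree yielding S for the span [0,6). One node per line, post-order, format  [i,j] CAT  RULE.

[0,6] S   >
  [0,3] S/PP   >
    [0,2] (S/PP)/(PP/NP)   <
      [0,1] "slowly" : NP
      [1,2] "today" : ((S/PP)/(PP/NP))\NP
    [2,3] "heard" : PP/NP
  [3,6] PP   >
    [3,5] PP/(PP\S)   <
      [3,4] "quickly" : PP
      [4,5] "cat" : (PP/(PP\S))\PP
    [5,6] "dog" : PP\S

[0,1] NP  lex  "slowly"
[1,2] ((S/PP)/(PP/NP))\NP  lex  "today"
[0,2] (S/PP)/(PP/NP)  <  k=1
[2,3] PP/NP  lex  "heard"
[0,3] S/PP  >  k=2
[3,4] PP  lex  "quickly"
[4,5] (PP/(PP\S))\PP  lex  "cat"
[3,5] PP/(PP\S)  <  k=4
[5,6] PP\S  lex  "dog"
[3,6] PP  >  k=5
[0,6] S  >  k=3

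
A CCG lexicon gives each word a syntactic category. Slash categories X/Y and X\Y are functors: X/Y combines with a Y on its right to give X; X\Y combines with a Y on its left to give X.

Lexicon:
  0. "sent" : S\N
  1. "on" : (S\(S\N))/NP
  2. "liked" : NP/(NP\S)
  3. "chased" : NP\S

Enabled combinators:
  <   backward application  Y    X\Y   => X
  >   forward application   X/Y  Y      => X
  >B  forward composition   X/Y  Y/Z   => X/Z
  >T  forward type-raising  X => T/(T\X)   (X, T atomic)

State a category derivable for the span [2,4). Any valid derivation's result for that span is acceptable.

NP

[0,4] S   <
  [0,1] "sent" : S\N
  [1,4] S\(S\N)   >
    [1,2] "on" : (S\(S\N))/NP
    [2,4] NP   >
      [2,3] "liked" : NP/(NP\S)
      [3,4] "chased" : NP\S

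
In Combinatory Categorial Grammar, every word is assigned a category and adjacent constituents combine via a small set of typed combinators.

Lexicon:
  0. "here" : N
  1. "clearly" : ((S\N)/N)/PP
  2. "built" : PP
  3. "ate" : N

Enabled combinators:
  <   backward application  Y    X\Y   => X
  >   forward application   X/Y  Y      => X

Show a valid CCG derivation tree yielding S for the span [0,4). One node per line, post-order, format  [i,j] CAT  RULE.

[0,1] N  lex  "here"
[1,2] ((S\N)/N)/PP  lex  "clearly"
[2,3] PP  lex  "built"
[1,3] (S\N)/N  >  k=2
[3,4] N  lex  "ate"
[1,4] S\N  >  k=3
[0,4] S  <  k=1

[0,4] S   <
  [0,1] "here" : N
  [1,4] S\N   >
    [1,3] (S\N)/N   >
      [1,2] "clearly" : ((S\N)/N)/PP
      [2,3] "built" : PP
    [3,4] "ate" : N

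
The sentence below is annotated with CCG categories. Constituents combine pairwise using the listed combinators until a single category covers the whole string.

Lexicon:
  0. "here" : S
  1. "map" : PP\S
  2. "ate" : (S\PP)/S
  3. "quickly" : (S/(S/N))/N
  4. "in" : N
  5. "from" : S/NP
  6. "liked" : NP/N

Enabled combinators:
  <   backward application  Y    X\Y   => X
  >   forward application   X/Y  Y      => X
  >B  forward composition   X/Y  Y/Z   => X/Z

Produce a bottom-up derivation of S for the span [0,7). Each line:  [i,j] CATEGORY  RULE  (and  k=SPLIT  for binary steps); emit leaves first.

[0,1] S  lex  "here"
[1,2] PP\S  lex  "map"
[0,2] PP  <  k=1
[2,3] (S\PP)/S  lex  "ate"
[3,4] (S/(S/N))/N  lex  "quickly"
[4,5] N  lex  "in"
[3,5] S/(S/N)  >  k=4
[5,6] S/NP  lex  "from"
[6,7] NP/N  lex  "liked"
[5,7] S/N  >B  k=6
[3,7] S  >  k=5
[2,7] S\PP  >  k=3
[0,7] S  <  k=2

[0,7] S   <
  [0,2] PP   <
    [0,1] "here" : S
    [1,2] "map" : PP\S
  [2,7] S\PP   >
    [2,3] "ate" : (S\PP)/S
    [3,7] S   >
      [3,5] S/(S/N)   >
        [3,4] "quickly" : (S/(S/N))/N
        [4,5] "in" : N
      [5,7] S/N   >B
        [5,6] "from" : S/NP
        [6,7] "liked" : NP/N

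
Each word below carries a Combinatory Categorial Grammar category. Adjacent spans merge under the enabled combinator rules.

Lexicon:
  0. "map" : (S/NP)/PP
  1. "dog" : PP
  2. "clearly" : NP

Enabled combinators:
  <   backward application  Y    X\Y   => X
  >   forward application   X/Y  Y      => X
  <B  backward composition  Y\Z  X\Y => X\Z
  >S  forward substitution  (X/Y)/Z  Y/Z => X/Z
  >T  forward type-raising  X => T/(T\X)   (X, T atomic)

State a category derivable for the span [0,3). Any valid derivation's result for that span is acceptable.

[0,3] S   >
  [0,2] S/NP   >
    [0,1] "map" : (S/NP)/PP
    [1,2] "dog" : PP
  [2,3] "clearly" : NP

S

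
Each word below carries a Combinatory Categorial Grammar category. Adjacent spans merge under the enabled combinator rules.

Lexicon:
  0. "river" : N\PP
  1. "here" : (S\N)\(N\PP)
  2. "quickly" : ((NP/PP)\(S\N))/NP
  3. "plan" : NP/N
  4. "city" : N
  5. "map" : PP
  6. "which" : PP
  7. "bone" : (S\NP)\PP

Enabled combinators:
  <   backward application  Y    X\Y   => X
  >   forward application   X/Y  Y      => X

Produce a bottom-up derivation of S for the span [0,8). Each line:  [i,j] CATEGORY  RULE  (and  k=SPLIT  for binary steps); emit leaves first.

[0,8] S   <
  [0,6] NP   >
    [0,5] NP/PP   <
      [0,2] S\N   <
        [0,1] "river" : N\PP
        [1,2] "here" : (S\N)\(N\PP)
      [2,5] (NP/PP)\(S\N)   >
        [2,3] "quickly" : ((NP/PP)\(S\N))/NP
        [3,5] NP   >
          [3,4] "plan" : NP/N
          [4,5] "city" : N
    [5,6] "map" : PP
  [6,8] S\NP   <
    [6,7] "which" : PP
    [7,8] "bone" : (S\NP)\PP

[0,1] N\PP  lex  "river"
[1,2] (S\N)\(N\PP)  lex  "here"
[0,2] S\N  <  k=1
[2,3] ((NP/PP)\(S\N))/NP  lex  "quickly"
[3,4] NP/N  lex  "plan"
[4,5] N  lex  "city"
[3,5] NP  >  k=4
[2,5] (NP/PP)\(S\N)  >  k=3
[0,5] NP/PP  <  k=2
[5,6] PP  lex  "map"
[0,6] NP  >  k=5
[6,7] PP  lex  "which"
[7,8] (S\NP)\PP  lex  "bone"
[6,8] S\NP  <  k=7
[0,8] S  <  k=6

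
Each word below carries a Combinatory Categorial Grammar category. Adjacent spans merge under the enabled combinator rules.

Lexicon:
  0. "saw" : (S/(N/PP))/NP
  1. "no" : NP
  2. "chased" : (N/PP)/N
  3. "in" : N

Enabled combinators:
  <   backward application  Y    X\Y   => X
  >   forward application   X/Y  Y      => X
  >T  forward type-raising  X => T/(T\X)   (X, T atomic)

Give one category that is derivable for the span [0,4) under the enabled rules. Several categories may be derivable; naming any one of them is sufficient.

[0,4] S   >
  [0,2] S/(N/PP)   >
    [0,1] "saw" : (S/(N/PP))/NP
    [1,2] "no" : NP
  [2,4] N/PP   >
    [2,3] "chased" : (N/PP)/N
    [3,4] "in" : N

S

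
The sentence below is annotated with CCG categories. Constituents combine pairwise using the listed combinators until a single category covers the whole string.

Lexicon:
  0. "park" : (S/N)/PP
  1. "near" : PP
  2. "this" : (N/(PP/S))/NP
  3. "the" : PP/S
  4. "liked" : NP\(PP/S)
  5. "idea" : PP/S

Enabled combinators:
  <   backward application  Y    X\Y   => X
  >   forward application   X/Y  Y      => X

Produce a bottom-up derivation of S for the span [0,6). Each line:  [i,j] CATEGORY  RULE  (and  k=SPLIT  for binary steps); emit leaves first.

[0,1] (S/N)/PP  lex  "park"
[1,2] PP  lex  "near"
[0,2] S/N  >  k=1
[2,3] (N/(PP/S))/NP  lex  "this"
[3,4] PP/S  lex  "the"
[4,5] NP\(PP/S)  lex  "liked"
[3,5] NP  <  k=4
[2,5] N/(PP/S)  >  k=3
[5,6] PP/S  lex  "idea"
[2,6] N  >  k=5
[0,6] S  >  k=2

[0,6] S   >
  [0,2] S/N   >
    [0,1] "park" : (S/N)/PP
    [1,2] "near" : PP
  [2,6] N   >
    [2,5] N/(PP/S)   >
      [2,3] "this" : (N/(PP/S))/NP
      [3,5] NP   <
        [3,4] "the" : PP/S
        [4,5] "liked" : NP\(PP/S)
    [5,6] "idea" : PP/S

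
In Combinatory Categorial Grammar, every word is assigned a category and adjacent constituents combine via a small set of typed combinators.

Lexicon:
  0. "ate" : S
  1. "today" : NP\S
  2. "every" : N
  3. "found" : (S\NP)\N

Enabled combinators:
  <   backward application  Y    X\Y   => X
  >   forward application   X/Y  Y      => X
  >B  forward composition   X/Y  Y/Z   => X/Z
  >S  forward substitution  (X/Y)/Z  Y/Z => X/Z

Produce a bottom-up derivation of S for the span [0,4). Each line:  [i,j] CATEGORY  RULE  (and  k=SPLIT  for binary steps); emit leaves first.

[0,1] S  lex  "ate"
[1,2] NP\S  lex  "today"
[0,2] NP  <  k=1
[2,3] N  lex  "every"
[3,4] (S\NP)\N  lex  "found"
[2,4] S\NP  <  k=3
[0,4] S  <  k=2

[0,4] S   <
  [0,2] NP   <
    [0,1] "ate" : S
    [1,2] "today" : NP\S
  [2,4] S\NP   <
    [2,3] "every" : N
    [3,4] "found" : (S\NP)\N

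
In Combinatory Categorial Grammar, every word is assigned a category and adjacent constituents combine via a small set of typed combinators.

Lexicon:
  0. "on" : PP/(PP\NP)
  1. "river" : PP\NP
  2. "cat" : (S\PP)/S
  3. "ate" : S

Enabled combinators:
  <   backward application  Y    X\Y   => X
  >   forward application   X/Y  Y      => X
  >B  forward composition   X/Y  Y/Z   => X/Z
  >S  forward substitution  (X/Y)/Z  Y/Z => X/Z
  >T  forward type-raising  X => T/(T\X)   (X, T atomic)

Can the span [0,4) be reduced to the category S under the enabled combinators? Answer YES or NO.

YES

[0,4] S   <
  [0,2] PP   >
    [0,1] "on" : PP/(PP\NP)
    [1,2] "river" : PP\NP
  [2,4] S\PP   >
    [2,3] "cat" : (S\PP)/S
    [3,4] "ate" : S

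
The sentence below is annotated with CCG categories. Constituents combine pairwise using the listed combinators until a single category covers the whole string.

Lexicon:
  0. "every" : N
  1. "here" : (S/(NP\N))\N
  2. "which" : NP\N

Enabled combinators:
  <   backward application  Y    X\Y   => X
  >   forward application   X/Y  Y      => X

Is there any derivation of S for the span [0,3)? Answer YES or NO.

[0,3] S   >
  [0,2] S/(NP\N)   <
    [0,1] "every" : N
    [1,2] "here" : (S/(NP\N))\N
  [2,3] "which" : NP\N

YES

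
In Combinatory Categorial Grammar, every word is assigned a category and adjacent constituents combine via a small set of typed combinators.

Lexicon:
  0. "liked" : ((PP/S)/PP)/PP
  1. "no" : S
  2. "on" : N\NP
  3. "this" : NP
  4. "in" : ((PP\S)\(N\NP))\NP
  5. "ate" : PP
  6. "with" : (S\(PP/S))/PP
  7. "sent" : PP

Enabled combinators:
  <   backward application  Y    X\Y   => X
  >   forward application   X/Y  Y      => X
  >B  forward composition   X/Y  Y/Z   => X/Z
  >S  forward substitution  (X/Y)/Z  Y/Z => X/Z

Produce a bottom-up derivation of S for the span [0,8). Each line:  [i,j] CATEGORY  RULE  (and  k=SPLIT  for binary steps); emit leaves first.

[0,1] ((PP/S)/PP)/PP  lex  "liked"
[1,2] S  lex  "no"
[2,3] N\NP  lex  "on"
[3,4] NP  lex  "this"
[4,5] ((PP\S)\(N\NP))\NP  lex  "in"
[3,5] (PP\S)\(N\NP)  <  k=4
[2,5] PP\S  <  k=3
[1,5] PP  <  k=2
[0,5] (PP/S)/PP  >  k=1
[5,6] PP  lex  "ate"
[0,6] PP/S  >  k=5
[6,7] (S\(PP/S))/PP  lex  "with"
[7,8] PP  lex  "sent"
[6,8] S\(PP/S)  >  k=7
[0,8] S  <  k=6

[0,8] S   <
  [0,6] PP/S   >
    [0,5] (PP/S)/PP   >
      [0,1] "liked" : ((PP/S)/PP)/PP
      [1,5] PP   <
        [1,2] "no" : S
        [2,5] PP\S   <
          [2,3] "on" : N\NP
          [3,5] (PP\S)\(N\NP)   <
            [3,4] "this" : NP
            [4,5] "in" : ((PP\S)\(N\NP))\NP
    [5,6] "ate" : PP
  [6,8] S\(PP/S)   >
    [6,7] "with" : (S\(PP/S))/PP
    [7,8] "sent" : PP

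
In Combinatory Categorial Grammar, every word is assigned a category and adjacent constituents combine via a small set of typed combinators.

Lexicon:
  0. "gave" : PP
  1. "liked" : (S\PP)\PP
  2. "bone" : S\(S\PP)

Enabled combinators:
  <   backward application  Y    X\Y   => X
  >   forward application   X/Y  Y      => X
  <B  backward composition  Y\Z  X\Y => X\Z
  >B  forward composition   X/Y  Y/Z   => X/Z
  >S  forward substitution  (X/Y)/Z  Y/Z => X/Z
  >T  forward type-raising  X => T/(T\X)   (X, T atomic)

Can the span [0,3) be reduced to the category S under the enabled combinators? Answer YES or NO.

[0,3] S   <
  [0,2] S\PP   <
    [0,1] "gave" : PP
    [1,2] "liked" : (S\PP)\PP
  [2,3] "bone" : S\(S\PP)

YES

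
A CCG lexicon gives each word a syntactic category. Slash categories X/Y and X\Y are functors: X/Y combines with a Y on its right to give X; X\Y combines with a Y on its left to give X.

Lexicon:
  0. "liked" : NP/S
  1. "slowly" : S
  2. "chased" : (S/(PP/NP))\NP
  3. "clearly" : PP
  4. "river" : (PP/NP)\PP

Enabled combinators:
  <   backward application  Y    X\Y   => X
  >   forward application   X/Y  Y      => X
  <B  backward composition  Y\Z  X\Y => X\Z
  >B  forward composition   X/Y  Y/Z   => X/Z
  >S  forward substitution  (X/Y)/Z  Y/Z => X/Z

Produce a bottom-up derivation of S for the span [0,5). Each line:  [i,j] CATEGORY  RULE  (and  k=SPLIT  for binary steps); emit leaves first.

[0,5] S   >
  [0,3] S/(PP/NP)   <
    [0,2] NP   >
      [0,1] "liked" : NP/S
      [1,2] "slowly" : S
    [2,3] "chased" : (S/(PP/NP))\NP
  [3,5] PP/NP   <
    [3,4] "clearly" : PP
    [4,5] "river" : (PP/NP)\PP

[0,1] NP/S  lex  "liked"
[1,2] S  lex  "slowly"
[0,2] NP  >  k=1
[2,3] (S/(PP/NP))\NP  lex  "chased"
[0,3] S/(PP/NP)  <  k=2
[3,4] PP  lex  "clearly"
[4,5] (PP/NP)\PP  lex  "river"
[3,5] PP/NP  <  k=4
[0,5] S  >  k=3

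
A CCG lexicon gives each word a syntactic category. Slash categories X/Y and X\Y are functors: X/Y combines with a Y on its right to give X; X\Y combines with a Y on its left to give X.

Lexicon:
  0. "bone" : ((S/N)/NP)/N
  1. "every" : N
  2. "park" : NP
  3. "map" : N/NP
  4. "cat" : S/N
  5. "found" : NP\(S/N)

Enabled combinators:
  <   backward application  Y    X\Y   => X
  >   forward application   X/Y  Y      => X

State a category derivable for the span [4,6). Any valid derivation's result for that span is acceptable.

[0,6] S   >
  [0,3] S/N   >
    [0,2] (S/N)/NP   >
      [0,1] "bone" : ((S/N)/NP)/N
      [1,2] "every" : N
    [2,3] "park" : NP
  [3,6] N   >
    [3,4] "map" : N/NP
    [4,6] NP   <
      [4,5] "cat" : S/N
      [5,6] "found" : NP\(S/N)

NP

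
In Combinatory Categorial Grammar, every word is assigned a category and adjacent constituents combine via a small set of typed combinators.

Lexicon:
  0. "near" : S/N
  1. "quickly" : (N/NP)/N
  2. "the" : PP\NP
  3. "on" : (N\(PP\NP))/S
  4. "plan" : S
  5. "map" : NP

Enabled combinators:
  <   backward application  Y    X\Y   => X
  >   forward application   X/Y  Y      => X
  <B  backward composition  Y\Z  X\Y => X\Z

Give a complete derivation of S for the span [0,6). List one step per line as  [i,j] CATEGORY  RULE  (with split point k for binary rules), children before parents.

[0,6] S   >
  [0,1] "near" : S/N
  [1,6] N   >
    [1,5] N/NP   >
      [1,2] "quickly" : (N/NP)/N
      [2,5] N   <
        [2,3] "the" : PP\NP
        [3,5] N\(PP\NP)   >
          [3,4] "on" : (N\(PP\NP))/S
          [4,5] "plan" : S
    [5,6] "map" : NP

[0,1] S/N  lex  "near"
[1,2] (N/NP)/N  lex  "quickly"
[2,3] PP\NP  lex  "the"
[3,4] (N\(PP\NP))/S  lex  "on"
[4,5] S  lex  "plan"
[3,5] N\(PP\NP)  >  k=4
[2,5] N  <  k=3
[1,5] N/NP  >  k=2
[5,6] NP  lex  "map"
[1,6] N  >  k=5
[0,6] S  >  k=1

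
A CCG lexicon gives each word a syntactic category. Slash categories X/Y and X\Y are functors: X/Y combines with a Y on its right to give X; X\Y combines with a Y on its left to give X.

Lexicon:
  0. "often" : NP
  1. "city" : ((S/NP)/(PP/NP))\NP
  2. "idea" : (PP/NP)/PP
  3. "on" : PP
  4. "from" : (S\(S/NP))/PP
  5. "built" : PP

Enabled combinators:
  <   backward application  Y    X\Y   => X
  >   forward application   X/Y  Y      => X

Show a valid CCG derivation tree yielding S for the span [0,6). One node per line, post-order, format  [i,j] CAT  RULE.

[0,1] NP  lex  "often"
[1,2] ((S/NP)/(PP/NP))\NP  lex  "city"
[0,2] (S/NP)/(PP/NP)  <  k=1
[2,3] (PP/NP)/PP  lex  "idea"
[3,4] PP  lex  "on"
[2,4] PP/NP  >  k=3
[0,4] S/NP  >  k=2
[4,5] (S\(S/NP))/PP  lex  "from"
[5,6] PP  lex  "built"
[4,6] S\(S/NP)  >  k=5
[0,6] S  <  k=4

[0,6] S   <
  [0,4] S/NP   >
    [0,2] (S/NP)/(PP/NP)   <
      [0,1] "often" : NP
      [1,2] "city" : ((S/NP)/(PP/NP))\NP
    [2,4] PP/NP   >
      [2,3] "idea" : (PP/NP)/PP
      [3,4] "on" : PP
  [4,6] S\(S/NP)   >
    [4,5] "from" : (S\(S/NP))/PP
    [5,6] "built" : PP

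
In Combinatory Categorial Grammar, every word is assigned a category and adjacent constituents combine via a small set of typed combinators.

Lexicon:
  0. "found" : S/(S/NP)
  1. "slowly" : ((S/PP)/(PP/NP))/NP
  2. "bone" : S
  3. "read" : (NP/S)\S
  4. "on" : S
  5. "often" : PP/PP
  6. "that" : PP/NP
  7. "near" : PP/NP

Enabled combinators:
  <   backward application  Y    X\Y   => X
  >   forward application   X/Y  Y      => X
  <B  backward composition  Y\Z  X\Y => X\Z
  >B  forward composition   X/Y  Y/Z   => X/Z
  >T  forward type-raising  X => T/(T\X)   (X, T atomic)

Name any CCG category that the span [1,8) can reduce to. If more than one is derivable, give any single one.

[0,8] S   >
  [0,1] "found" : S/(S/NP)
  [1,8] S/NP   >B
    [1,7] S/PP   >
      [1,5] (S/PP)/(PP/NP)   >
        [1,2] "slowly" : ((S/PP)/(PP/NP))/NP
        [2,5] NP   >
          [2,4] NP/S   <
            [2,3] "bone" : S
            [3,4] "read" : (NP/S)\S
          [4,5] "on" : S
      [5,7] PP/NP   >B
        [5,6] "often" : PP/PP
        [6,7] "that" : PP/NP
    [7,8] "near" : PP/NP

S/NP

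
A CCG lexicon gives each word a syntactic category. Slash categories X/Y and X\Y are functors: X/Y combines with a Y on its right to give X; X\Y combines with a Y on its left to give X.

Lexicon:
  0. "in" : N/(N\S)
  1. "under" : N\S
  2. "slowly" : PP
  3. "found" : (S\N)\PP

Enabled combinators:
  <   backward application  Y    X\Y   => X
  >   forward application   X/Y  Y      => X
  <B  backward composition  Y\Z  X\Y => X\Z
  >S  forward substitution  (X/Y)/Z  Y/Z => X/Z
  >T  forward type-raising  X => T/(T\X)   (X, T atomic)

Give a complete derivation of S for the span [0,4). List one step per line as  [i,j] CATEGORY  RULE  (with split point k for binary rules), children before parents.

[0,4] S   <
  [0,2] N   >
    [0,1] "in" : N/(N\S)
    [1,2] "under" : N\S
  [2,4] S\N   <
    [2,3] "slowly" : PP
    [3,4] "found" : (S\N)\PP

[0,1] N/(N\S)  lex  "in"
[1,2] N\S  lex  "under"
[0,2] N  >  k=1
[2,3] PP  lex  "slowly"
[3,4] (S\N)\PP  lex  "found"
[2,4] S\N  <  k=3
[0,4] S  <  k=2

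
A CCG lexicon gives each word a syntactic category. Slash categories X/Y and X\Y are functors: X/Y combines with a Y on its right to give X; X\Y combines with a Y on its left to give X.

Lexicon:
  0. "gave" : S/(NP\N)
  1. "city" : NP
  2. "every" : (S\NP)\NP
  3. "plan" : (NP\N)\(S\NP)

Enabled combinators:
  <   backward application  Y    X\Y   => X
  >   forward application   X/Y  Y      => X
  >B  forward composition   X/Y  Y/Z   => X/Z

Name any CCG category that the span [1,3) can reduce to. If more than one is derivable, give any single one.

[0,4] S   >
  [0,1] "gave" : S/(NP\N)
  [1,4] NP\N   <
    [1,3] S\NP   <
      [1,2] "city" : NP
      [2,3] "every" : (S\NP)\NP
    [3,4] "plan" : (NP\N)\(S\NP)

S\NP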